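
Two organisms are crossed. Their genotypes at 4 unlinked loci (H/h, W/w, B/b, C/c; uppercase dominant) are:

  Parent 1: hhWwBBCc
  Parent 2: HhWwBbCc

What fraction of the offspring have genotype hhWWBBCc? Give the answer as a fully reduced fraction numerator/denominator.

hhWwBBCc gametes: hWBC×4, hWBc×4, hwBC×4, hwBc×4
HhWwBbCc gametes: HWBC×1, HWBc×1, HWbC×1, HWbc×1, HwBC×1, HwBc×1, HwbC×1, Hwbc×1, hWBC×1, hWBc×1, hWbC×1, hWbc×1, hwBC×1, hwBc×1, hwbC×1, hwbc×1
hhWwBBCc×HhWwBbCc grid (16·16=256): HhWWBBCC=4 HhWWBBCc=8 HhWWBBcc=4 HhWWBbCC=4 HhWWBbCc=8 HhWWBbcc=4 HhWwBBCC=8 HhWwBBCc=16 HhWwBBcc=8 HhWwBbCC=8 HhWwBbCc=16 HhWwBbcc=8 HhwwBBCC=4 HhwwBBCc=8 HhwwBBcc=4 HhwwBbCC=4 HhwwBbCc=8 HhwwBbcc=4 hhWWBBCC=4 hhWWBBCc=8 hhWWBBcc=4 hhWWBbCC=4 hhWWBbCc=8 hhWWBbcc=4 hhWwBBCC=8 hhWwBBCc=16 hhWwBBcc=8 hhWwBbCC=8 hhWwBbCc=16 hhWwBbcc=8 hhwwBBCC=4 hhwwBBCc=8 hhwwBBcc=4 hhwwBbCC=4 hhwwBbCc=8 hhwwBbcc=4
hhWWBBCc hits 8/256; gcd=8; 8÷8/256÷8 = 1/32

P(hhWWBBCc) = 1/32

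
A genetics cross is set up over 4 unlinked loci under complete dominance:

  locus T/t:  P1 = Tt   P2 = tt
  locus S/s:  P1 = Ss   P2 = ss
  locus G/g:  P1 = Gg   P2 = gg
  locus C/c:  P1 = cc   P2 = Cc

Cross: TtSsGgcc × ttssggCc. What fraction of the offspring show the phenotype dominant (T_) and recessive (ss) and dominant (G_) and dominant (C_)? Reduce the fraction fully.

P(T_ ss G_ C_) = 1/16

TtSsGgcc gametes: TSGc×2, TSgc×2, TsGc×2, Tsgc×2, tSGc×2, tSgc×2, tsGc×2, tsgc×2
ttssggCc gametes: tsgC×8, tsgc×8
TtSsGgcc×ttssggCc grid (16·16=256): TtSsGgCc=16 TtSsGgcc=16 TtSsggCc=16 TtSsggcc=16 TtssGgCc=16 TtssGgcc=16 TtssggCc=16 Ttssggcc=16 ttSsGgCc=16 ttSsGgcc=16 ttSsggCc=16 ttSsggcc=16 ttssGgCc=16 ttssGgcc=16 ttssggCc=16 ttssggcc=16
T_ ss G_ C_ hits 16/256; gcd=16; 16÷16/256÷16 = 1/16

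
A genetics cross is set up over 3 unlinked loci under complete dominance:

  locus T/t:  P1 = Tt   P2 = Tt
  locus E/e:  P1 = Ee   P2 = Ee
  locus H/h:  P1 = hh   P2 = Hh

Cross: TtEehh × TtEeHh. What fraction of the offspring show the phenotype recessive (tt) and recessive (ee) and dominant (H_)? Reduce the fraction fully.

P(tt ee H_) = 1/32

TtEehh gametes: TEh×2, Teh×2, tEh×2, teh×2
TtEeHh gametes: TEH×1, TEh×1, TeH×1, Teh×1, tEH×1, tEh×1, teH×1, teh×1
TtEehh×TtEeHh grid (8·8=64): TTEEHh=2 TTEEhh=2 TTEeHh=4 TTEehh=4 TTeeHh=2 TTeehh=2 TtEEHh=4 TtEEhh=4 TtEeHh=8 TtEehh=8 TteeHh=4 Tteehh=4 ttEEHh=2 ttEEhh=2 ttEeHh=4 ttEehh=4 tteeHh=2 tteehh=2
tt ee H_ hits 2/64; gcd=2; 2÷2/64÷2 = 1/32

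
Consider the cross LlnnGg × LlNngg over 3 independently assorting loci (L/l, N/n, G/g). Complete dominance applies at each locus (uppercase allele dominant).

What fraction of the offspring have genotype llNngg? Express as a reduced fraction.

P(llNngg) = 1/16

LlnnGg gametes: LnG×2, Lng×2, lnG×2, lng×2
LlNngg gametes: LNg×2, Lng×2, lNg×2, lng×2
LlnnGg×LlNngg grid (8·8=64): LLNnGg=4 LLNngg=4 LLnnGg=4 LLnngg=4 LlNnGg=8 LlNngg=8 LlnnGg=8 Llnngg=8 llNnGg=4 llNngg=4 llnnGg=4 llnngg=4
llNngg hits 4/64; gcd=4; 4÷4/64÷4 = 1/16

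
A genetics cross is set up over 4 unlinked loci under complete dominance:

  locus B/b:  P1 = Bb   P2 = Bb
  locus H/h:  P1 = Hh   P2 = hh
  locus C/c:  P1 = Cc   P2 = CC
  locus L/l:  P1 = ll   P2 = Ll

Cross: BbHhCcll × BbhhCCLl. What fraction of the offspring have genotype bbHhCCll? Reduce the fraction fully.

BbHhCcll gametes: BHCl×2, BHcl×2, BhCl×2, Bhcl×2, bHCl×2, bHcl×2, bhCl×2, bhcl×2
BbhhCCLl gametes: BhCL×4, BhCl×4, bhCL×4, bhCl×4
BbHhCcll×BbhhCCLl grid (16·16=256): BBHhCCLl=8 BBHhCCll=8 BBHhCcLl=8 BBHhCcll=8 BBhhCCLl=8 BBhhCCll=8 BBhhCcLl=8 BBhhCcll=8 BbHhCCLl=16 BbHhCCll=16 BbHhCcLl=16 BbHhCcll=16 BbhhCCLl=16 BbhhCCll=16 BbhhCcLl=16 BbhhCcll=16 bbHhCCLl=8 bbHhCCll=8 bbHhCcLl=8 bbHhCcll=8 bbhhCCLl=8 bbhhCCll=8 bbhhCcLl=8 bbhhCcll=8
bbHhCCll hits 8/256; gcd=8; 8÷8/256÷8 = 1/32

P(bbHhCCll) = 1/32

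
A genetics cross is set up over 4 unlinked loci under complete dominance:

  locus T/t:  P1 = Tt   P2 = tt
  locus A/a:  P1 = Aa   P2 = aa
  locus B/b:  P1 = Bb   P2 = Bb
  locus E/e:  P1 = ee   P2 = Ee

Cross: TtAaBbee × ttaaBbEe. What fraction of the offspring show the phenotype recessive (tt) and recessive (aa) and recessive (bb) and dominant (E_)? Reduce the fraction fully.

TtAaBbee gametes: TABe×2, TAbe×2, TaBe×2, Tabe×2, tABe×2, tAbe×2, taBe×2, tabe×2
ttaaBbEe gametes: taBE×4, taBe×4, tabE×4, tabe×4
TtAaBbee×ttaaBbEe grid (16·16=256): TtAaBBEe=8 TtAaBBee=8 TtAaBbEe=16 TtAaBbee=16 TtAabbEe=8 TtAabbee=8 TtaaBBEe=8 TtaaBBee=8 TtaaBbEe=16 TtaaBbee=16 TtaabbEe=8 Ttaabbee=8 ttAaBBEe=8 ttAaBBee=8 ttAaBbEe=16 ttAaBbee=16 ttAabbEe=8 ttAabbee=8 ttaaBBEe=8 ttaaBBee=8 ttaaBbEe=16 ttaaBbee=16 ttaabbEe=8 ttaabbee=8
tt aa bb E_ hits 8/256; gcd=8; 8÷8/256÷8 = 1/32

P(tt aa bb E_) = 1/32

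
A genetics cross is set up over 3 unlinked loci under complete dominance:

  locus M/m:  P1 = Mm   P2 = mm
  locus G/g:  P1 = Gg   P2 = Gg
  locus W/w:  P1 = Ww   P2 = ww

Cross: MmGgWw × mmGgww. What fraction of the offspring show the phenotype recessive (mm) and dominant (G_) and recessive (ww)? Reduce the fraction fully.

P(mm G_ ww) = 3/16

MmGgWw gametes: MGW×1, MGw×1, MgW×1, Mgw×1, mGW×1, mGw×1, mgW×1, mgw×1
mmGgww gametes: mGw×4, mgw×4
MmGgWw×mmGgww grid (8·8=64): MmGGWw=4 MmGGww=4 MmGgWw=8 MmGgww=8 MmggWw=4 Mmggww=4 mmGGWw=4 mmGGww=4 mmGgWw=8 mmGgww=8 mmggWw=4 mmggww=4
mm G_ ww hits 12/64; gcd=4; 12÷4/64÷4 = 3/16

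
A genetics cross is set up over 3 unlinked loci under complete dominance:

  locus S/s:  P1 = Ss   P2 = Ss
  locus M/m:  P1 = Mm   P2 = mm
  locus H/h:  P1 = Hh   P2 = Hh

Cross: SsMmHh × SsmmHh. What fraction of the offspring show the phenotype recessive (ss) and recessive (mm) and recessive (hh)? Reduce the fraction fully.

SsMmHh gametes: SMH×1, SMh×1, SmH×1, Smh×1, sMH×1, sMh×1, smH×1, smh×1
SsmmHh gametes: SmH×2, Smh×2, smH×2, smh×2
SsMmHh×SsmmHh grid (8·8=64): SSMmHH=2 SSMmHh=4 SSMmhh=2 SSmmHH=2 SSmmHh=4 SSmmhh=2 SsMmHH=4 SsMmHh=8 SsMmhh=4 SsmmHH=4 SsmmHh=8 Ssmmhh=4 ssMmHH=2 ssMmHh=4 ssMmhh=2 ssmmHH=2 ssmmHh=4 ssmmhh=2
ss mm hh hits 2/64; gcd=2; 2÷2/64÷2 = 1/32

P(ss mm hh) = 1/32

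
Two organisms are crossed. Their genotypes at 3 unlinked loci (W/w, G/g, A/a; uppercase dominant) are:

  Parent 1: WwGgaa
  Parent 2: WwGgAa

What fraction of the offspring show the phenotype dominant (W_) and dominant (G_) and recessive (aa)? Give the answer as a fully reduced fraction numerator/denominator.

P(W_ G_ aa) = 9/32

WwGgaa gametes: WGa×2, Wga×2, wGa×2, wga×2
WwGgAa gametes: WGA×1, WGa×1, WgA×1, Wga×1, wGA×1, wGa×1, wgA×1, wga×1
WwGgaa×WwGgAa grid (8·8=64): WWGGAa=2 WWGGaa=2 WWGgAa=4 WWGgaa=4 WWggAa=2 WWggaa=2 WwGGAa=4 WwGGaa=4 WwGgAa=8 WwGgaa=8 WwggAa=4 Wwggaa=4 wwGGAa=2 wwGGaa=2 wwGgAa=4 wwGgaa=4 wwggAa=2 wwggaa=2
W_ G_ aa hits 18/64; gcd=2; 18÷2/64÷2 = 9/32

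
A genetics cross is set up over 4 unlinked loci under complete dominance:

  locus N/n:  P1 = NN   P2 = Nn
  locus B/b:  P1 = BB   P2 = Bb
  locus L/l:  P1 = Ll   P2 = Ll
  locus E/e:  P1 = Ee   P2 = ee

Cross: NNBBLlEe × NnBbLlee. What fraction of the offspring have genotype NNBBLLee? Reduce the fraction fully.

P(NNBBLLee) = 1/32

NNBBLlEe gametes: NBLE×4, NBLe×4, NBlE×4, NBle×4
NnBbLlee gametes: NBLe×2, NBle×2, NbLe×2, Nble×2, nBLe×2, nBle×2, nbLe×2, nble×2
NNBBLlEe×NnBbLlee grid (16·16=256): NNBBLLEe=8 NNBBLLee=8 NNBBLlEe=16 NNBBLlee=16 NNBBllEe=8 NNBBllee=8 NNBbLLEe=8 NNBbLLee=8 NNBbLlEe=16 NNBbLlee=16 NNBbllEe=8 NNBbllee=8 NnBBLLEe=8 NnBBLLee=8 NnBBLlEe=16 NnBBLlee=16 NnBBllEe=8 NnBBllee=8 NnBbLLEe=8 NnBbLLee=8 NnBbLlEe=16 NnBbLlee=16 NnBbllEe=8 NnBbllee=8
NNBBLLee hits 8/256; gcd=8; 8÷8/256÷8 = 1/32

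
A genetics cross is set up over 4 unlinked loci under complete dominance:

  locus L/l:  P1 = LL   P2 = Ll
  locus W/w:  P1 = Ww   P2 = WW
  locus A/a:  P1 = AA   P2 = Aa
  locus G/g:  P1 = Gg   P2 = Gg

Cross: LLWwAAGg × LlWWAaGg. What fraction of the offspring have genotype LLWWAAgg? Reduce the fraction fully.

LLWwAAGg gametes: LWAG×4, LWAg×4, LwAG×4, LwAg×4
LlWWAaGg gametes: LWAG×2, LWAg×2, LWaG×2, LWag×2, lWAG×2, lWAg×2, lWaG×2, lWag×2
LLWwAAGg×LlWWAaGg grid (16·16=256): LLWWAAGG=8 LLWWAAGg=16 LLWWAAgg=8 LLWWAaGG=8 LLWWAaGg=16 LLWWAagg=8 LLWwAAGG=8 LLWwAAGg=16 LLWwAAgg=8 LLWwAaGG=8 LLWwAaGg=16 LLWwAagg=8 LlWWAAGG=8 LlWWAAGg=16 LlWWAAgg=8 LlWWAaGG=8 LlWWAaGg=16 LlWWAagg=8 LlWwAAGG=8 LlWwAAGg=16 LlWwAAgg=8 LlWwAaGG=8 LlWwAaGg=16 LlWwAagg=8
LLWWAAgg hits 8/256; gcd=8; 8÷8/256÷8 = 1/32

P(LLWWAAgg) = 1/32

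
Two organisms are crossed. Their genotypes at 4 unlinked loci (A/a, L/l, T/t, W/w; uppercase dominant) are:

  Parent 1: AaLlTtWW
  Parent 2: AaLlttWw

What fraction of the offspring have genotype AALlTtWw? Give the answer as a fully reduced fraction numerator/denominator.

AaLlTtWW gametes: ALTW×2, ALtW×2, AlTW×2, AltW×2, aLTW×2, aLtW×2, alTW×2, altW×2
AaLlttWw gametes: ALtW×2, ALtw×2, AltW×2, Altw×2, aLtW×2, aLtw×2, altW×2, altw×2
AaLlTtWW×AaLlttWw grid (16·16=256): AALLTtWW=4 AALLTtWw=4 AALLttWW=4 AALLttWw=4 AALlTtWW=8 AALlTtWw=8 AALlttWW=8 AALlttWw=8 AAllTtWW=4 AAllTtWw=4 AAllttWW=4 AAllttWw=4 AaLLTtWW=8 AaLLTtWw=8 AaLLttWW=8 AaLLttWw=8 AaLlTtWW=16 AaLlTtWw=16 AaLlttWW=16 AaLlttWw=16 AallTtWW=8 AallTtWw=8 AallttWW=8 AallttWw=8 aaLLTtWW=4 aaLLTtWw=4 aaLLttWW=4 aaLLttWw=4 aaLlTtWW=8 aaLlTtWw=8 aaLlttWW=8 aaLlttWw=8 aallTtWW=4 aallTtWw=4 aallttWW=4 aallttWw=4
AALlTtWw hits 8/256; gcd=8; 8÷8/256÷8 = 1/32

P(AALlTtWw) = 1/32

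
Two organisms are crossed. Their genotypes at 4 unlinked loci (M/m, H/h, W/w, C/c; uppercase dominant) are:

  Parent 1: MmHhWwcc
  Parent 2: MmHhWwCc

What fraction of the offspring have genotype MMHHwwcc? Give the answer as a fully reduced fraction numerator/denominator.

MmHhWwcc gametes: MHWc×2, MHwc×2, MhWc×2, Mhwc×2, mHWc×2, mHwc×2, mhWc×2, mhwc×2
MmHhWwCc gametes: MHWC×1, MHWc×1, MHwC×1, MHwc×1, MhWC×1, MhWc×1, MhwC×1, Mhwc×1, mHWC×1, mHWc×1, mHwC×1, mHwc×1, mhWC×1, mhWc×1, mhwC×1, mhwc×1
MmHhWwcc×MmHhWwCc grid (16·16=256): MMHHWWCc=2 MMHHWWcc=2 MMHHWwCc=4 MMHHWwcc=4 MMHHwwCc=2 MMHHwwcc=2 MMHhWWCc=4 MMHhWWcc=4 MMHhWwCc=8 MMHhWwcc=8 MMHhwwCc=4 MMHhwwcc=4 MMhhWWCc=2 MMhhWWcc=2 MMhhWwCc=4 MMhhWwcc=4 MMhhwwCc=2 MMhhwwcc=2 MmHHWWCc=4 MmHHWWcc=4 MmHHWwCc=8 MmHHWwcc=8 MmHHwwCc=4 MmHHwwcc=4 MmHhWWCc=8 MmHhWWcc=8 MmHhWwCc=16 MmHhWwcc=16 MmHhwwCc=8 MmHhwwcc=8 MmhhWWCc=4 MmhhWWcc=4 MmhhWwCc=8 MmhhWwcc=8 MmhhwwCc=4 Mmhhwwcc=4 mmHHWWCc=2 mmHHWWcc=2 mmHHWwCc=4 mmHHWwcc=4 mmHHwwCc=2 mmHHwwcc=2 mmHhWWCc=4 mmHhWWcc=4 mmHhWwCc=8 mmHhWwcc=8 mmHhwwCc=4 mmHhwwcc=4 mmhhWWCc=2 mmhhWWcc=2 mmhhWwCc=4 mmhhWwcc=4 mmhhwwCc=2 mmhhwwcc=2
MMHHwwcc hits 2/256; gcd=2; 2÷2/256÷2 = 1/128

P(MMHHwwcc) = 1/128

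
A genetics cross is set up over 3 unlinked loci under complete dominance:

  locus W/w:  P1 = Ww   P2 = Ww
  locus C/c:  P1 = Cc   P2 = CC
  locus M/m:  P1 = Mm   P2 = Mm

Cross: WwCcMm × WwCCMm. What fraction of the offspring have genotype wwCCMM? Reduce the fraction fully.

WwCcMm gametes: WCM×1, WCm×1, WcM×1, Wcm×1, wCM×1, wCm×1, wcM×1, wcm×1
WwCCMm gametes: WCM×2, WCm×2, wCM×2, wCm×2
WwCcMm×WwCCMm grid (8·8=64): WWCCMM=2 WWCCMm=4 WWCCmm=2 WWCcMM=2 WWCcMm=4 WWCcmm=2 WwCCMM=4 WwCCMm=8 WwCCmm=4 WwCcMM=4 WwCcMm=8 WwCcmm=4 wwCCMM=2 wwCCMm=4 wwCCmm=2 wwCcMM=2 wwCcMm=4 wwCcmm=2
wwCCMM hits 2/64; gcd=2; 2÷2/64÷2 = 1/32

P(wwCCMM) = 1/32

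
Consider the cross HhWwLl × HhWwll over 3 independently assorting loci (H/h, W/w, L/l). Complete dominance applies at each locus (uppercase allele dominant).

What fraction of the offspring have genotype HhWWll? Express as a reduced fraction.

HhWwLl gametes: HWL×1, HWl×1, HwL×1, Hwl×1, hWL×1, hWl×1, hwL×1, hwl×1
HhWwll gametes: HWl×2, Hwl×2, hWl×2, hwl×2
HhWwLl×HhWwll grid (8·8=64): HHWWLl=2 HHWWll=2 HHWwLl=4 HHWwll=4 HHwwLl=2 HHwwll=2 HhWWLl=4 HhWWll=4 HhWwLl=8 HhWwll=8 HhwwLl=4 Hhwwll=4 hhWWLl=2 hhWWll=2 hhWwLl=4 hhWwll=4 hhwwLl=2 hhwwll=2
HhWWll hits 4/64; gcd=4; 4÷4/64÷4 = 1/16

P(HhWWll) = 1/16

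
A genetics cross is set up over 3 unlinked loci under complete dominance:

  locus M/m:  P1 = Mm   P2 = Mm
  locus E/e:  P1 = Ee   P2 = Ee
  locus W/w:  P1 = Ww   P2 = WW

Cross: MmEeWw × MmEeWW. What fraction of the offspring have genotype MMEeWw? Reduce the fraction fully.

MmEeWw gametes: MEW×1, MEw×1, MeW×1, Mew×1, mEW×1, mEw×1, meW×1, mew×1
MmEeWW gametes: MEW×2, MeW×2, mEW×2, meW×2
MmEeWw×MmEeWW grid (8·8=64): MMEEWW=2 MMEEWw=2 MMEeWW=4 MMEeWw=4 MMeeWW=2 MMeeWw=2 MmEEWW=4 MmEEWw=4 MmEeWW=8 MmEeWw=8 MmeeWW=4 MmeeWw=4 mmEEWW=2 mmEEWw=2 mmEeWW=4 mmEeWw=4 mmeeWW=2 mmeeWw=2
MMEeWw hits 4/64; gcd=4; 4÷4/64÷4 = 1/16

P(MMEeWw) = 1/16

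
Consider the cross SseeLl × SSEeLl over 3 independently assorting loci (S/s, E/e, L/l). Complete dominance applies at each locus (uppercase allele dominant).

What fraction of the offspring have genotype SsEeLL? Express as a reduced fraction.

SseeLl gametes: SeL×2, Sel×2, seL×2, sel×2
SSEeLl gametes: SEL×2, SEl×2, SeL×2, Sel×2
SseeLl×SSEeLl grid (8·8=64): SSEeLL=4 SSEeLl=8 SSEell=4 SSeeLL=4 SSeeLl=8 SSeell=4 SsEeLL=4 SsEeLl=8 SsEell=4 SseeLL=4 SseeLl=8 Sseell=4
SsEeLL hits 4/64; gcd=4; 4÷4/64÷4 = 1/16

P(SsEeLL) = 1/16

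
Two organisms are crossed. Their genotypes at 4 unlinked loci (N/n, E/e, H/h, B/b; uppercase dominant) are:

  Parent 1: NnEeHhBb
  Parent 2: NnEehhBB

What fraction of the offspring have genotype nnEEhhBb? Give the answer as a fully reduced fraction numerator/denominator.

P(nnEEhhBb) = 1/64

NnEeHhBb gametes: NEHB×1, NEHb×1, NEhB×1, NEhb×1, NeHB×1, NeHb×1, NehB×1, Nehb×1, nEHB×1, nEHb×1, nEhB×1, nEhb×1, neHB×1, neHb×1, nehB×1, nehb×1
NnEehhBB gametes: NEhB×4, NehB×4, nEhB×4, nehB×4
NnEeHhBb×NnEehhBB grid (16·16=256): NNEEHhBB=4 NNEEHhBb=4 NNEEhhBB=4 NNEEhhBb=4 NNEeHhBB=8 NNEeHhBb=8 NNEehhBB=8 NNEehhBb=8 NNeeHhBB=4 NNeeHhBb=4 NNeehhBB=4 NNeehhBb=4 NnEEHhBB=8 NnEEHhBb=8 NnEEhhBB=8 NnEEhhBb=8 NnEeHhBB=16 NnEeHhBb=16 NnEehhBB=16 NnEehhBb=16 NneeHhBB=8 NneeHhBb=8 NneehhBB=8 NneehhBb=8 nnEEHhBB=4 nnEEHhBb=4 nnEEhhBB=4 nnEEhhBb=4 nnEeHhBB=8 nnEeHhBb=8 nnEehhBB=8 nnEehhBb=8 nneeHhBB=4 nneeHhBb=4 nneehhBB=4 nneehhBb=4
nnEEhhBb hits 4/256; gcd=4; 4÷4/256÷4 = 1/64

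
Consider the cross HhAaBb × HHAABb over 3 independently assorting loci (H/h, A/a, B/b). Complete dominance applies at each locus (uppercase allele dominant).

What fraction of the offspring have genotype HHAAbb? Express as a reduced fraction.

P(HHAAbb) = 1/16

HhAaBb gametes: HAB×1, HAb×1, HaB×1, Hab×1, hAB×1, hAb×1, haB×1, hab×1
HHAABb gametes: HAB×4, HAb×4
HhAaBb×HHAABb grid (8·8=64): HHAABB=4 HHAABb=8 HHAAbb=4 HHAaBB=4 HHAaBb=8 HHAabb=4 HhAABB=4 HhAABb=8 HhAAbb=4 HhAaBB=4 HhAaBb=8 HhAabb=4
HHAAbb hits 4/64; gcd=4; 4÷4/64÷4 = 1/16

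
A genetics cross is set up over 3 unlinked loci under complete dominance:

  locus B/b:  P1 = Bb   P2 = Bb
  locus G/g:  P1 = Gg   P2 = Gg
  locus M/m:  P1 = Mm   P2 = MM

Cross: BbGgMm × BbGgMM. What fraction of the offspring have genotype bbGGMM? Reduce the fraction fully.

P(bbGGMM) = 1/32

BbGgMm gametes: BGM×1, BGm×1, BgM×1, Bgm×1, bGM×1, bGm×1, bgM×1, bgm×1
BbGgMM gametes: BGM×2, BgM×2, bGM×2, bgM×2
BbGgMm×BbGgMM grid (8·8=64): BBGGMM=2 BBGGMm=2 BBGgMM=4 BBGgMm=4 BBggMM=2 BBggMm=2 BbGGMM=4 BbGGMm=4 BbGgMM=8 BbGgMm=8 BbggMM=4 BbggMm=4 bbGGMM=2 bbGGMm=2 bbGgMM=4 bbGgMm=4 bbggMM=2 bbggMm=2
bbGGMM hits 2/64; gcd=2; 2÷2/64÷2 = 1/32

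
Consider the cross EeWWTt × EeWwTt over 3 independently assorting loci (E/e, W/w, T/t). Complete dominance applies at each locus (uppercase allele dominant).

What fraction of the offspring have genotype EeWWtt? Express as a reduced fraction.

EeWWTt gametes: EWT×2, EWt×2, eWT×2, eWt×2
EeWwTt gametes: EWT×1, EWt×1, EwT×1, Ewt×1, eWT×1, eWt×1, ewT×1, ewt×1
EeWWTt×EeWwTt grid (8·8=64): EEWWTT=2 EEWWTt=4 EEWWtt=2 EEWwTT=2 EEWwTt=4 EEWwtt=2 EeWWTT=4 EeWWTt=8 EeWWtt=4 EeWwTT=4 EeWwTt=8 EeWwtt=4 eeWWTT=2 eeWWTt=4 eeWWtt=2 eeWwTT=2 eeWwTt=4 eeWwtt=2
EeWWtt hits 4/64; gcd=4; 4÷4/64÷4 = 1/16

P(EeWWtt) = 1/16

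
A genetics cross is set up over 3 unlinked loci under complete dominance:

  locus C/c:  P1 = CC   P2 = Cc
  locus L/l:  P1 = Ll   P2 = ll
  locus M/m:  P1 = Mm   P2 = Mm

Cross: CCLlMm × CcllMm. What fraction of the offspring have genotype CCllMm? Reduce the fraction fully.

CCLlMm gametes: CLM×2, CLm×2, ClM×2, Clm×2
CcllMm gametes: ClM×2, Clm×2, clM×2, clm×2
CCLlMm×CcllMm grid (8·8=64): CCLlMM=4 CCLlMm=8 CCLlmm=4 CCllMM=4 CCllMm=8 CCllmm=4 CcLlMM=4 CcLlMm=8 CcLlmm=4 CcllMM=4 CcllMm=8 Ccllmm=4
CCllMm hits 8/64; gcd=8; 8÷8/64÷8 = 1/8

P(CCllMm) = 1/8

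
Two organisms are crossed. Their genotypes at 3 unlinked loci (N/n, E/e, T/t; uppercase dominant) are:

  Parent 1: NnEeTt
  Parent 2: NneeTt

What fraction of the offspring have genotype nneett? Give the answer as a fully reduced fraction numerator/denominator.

P(nneett) = 1/32

NnEeTt gametes: NET×1, NEt×1, NeT×1, Net×1, nET×1, nEt×1, neT×1, net×1
NneeTt gametes: NeT×2, Net×2, neT×2, net×2
NnEeTt×NneeTt grid (8·8=64): NNEeTT=2 NNEeTt=4 NNEett=2 NNeeTT=2 NNeeTt=4 NNeett=2 NnEeTT=4 NnEeTt=8 NnEett=4 NneeTT=4 NneeTt=8 Nneett=4 nnEeTT=2 nnEeTt=4 nnEett=2 nneeTT=2 nneeTt=4 nneett=2
nneett hits 2/64; gcd=2; 2÷2/64÷2 = 1/32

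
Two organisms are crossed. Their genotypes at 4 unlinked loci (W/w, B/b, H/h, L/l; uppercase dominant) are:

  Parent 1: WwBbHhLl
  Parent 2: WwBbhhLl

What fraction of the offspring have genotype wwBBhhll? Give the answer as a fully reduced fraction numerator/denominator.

WwBbHhLl gametes: WBHL×1, WBHl×1, WBhL×1, WBhl×1, WbHL×1, WbHl×1, WbhL×1, Wbhl×1, wBHL×1, wBHl×1, wBhL×1, wBhl×1, wbHL×1, wbHl×1, wbhL×1, wbhl×1
WwBbhhLl gametes: WBhL×2, WBhl×2, WbhL×2, Wbhl×2, wBhL×2, wBhl×2, wbhL×2, wbhl×2
WwBbHhLl×WwBbhhLl grid (16·16=256): WWBBHhLL=2 WWBBHhLl=4 WWBBHhll=2 WWBBhhLL=2 WWBBhhLl=4 WWBBhhll=2 WWBbHhLL=4 WWBbHhLl=8 WWBbHhll=4 WWBbhhLL=4 WWBbhhLl=8 WWBbhhll=4 WWbbHhLL=2 WWbbHhLl=4 WWbbHhll=2 WWbbhhLL=2 WWbbhhLl=4 WWbbhhll=2 WwBBHhLL=4 WwBBHhLl=8 WwBBHhll=4 WwBBhhLL=4 WwBBhhLl=8 WwBBhhll=4 WwBbHhLL=8 WwBbHhLl=16 WwBbHhll=8 WwBbhhLL=8 WwBbhhLl=16 WwBbhhll=8 WwbbHhLL=4 WwbbHhLl=8 WwbbHhll=4 WwbbhhLL=4 WwbbhhLl=8 Wwbbhhll=4 wwBBHhLL=2 wwBBHhLl=4 wwBBHhll=2 wwBBhhLL=2 wwBBhhLl=4 wwBBhhll=2 wwBbHhLL=4 wwBbHhLl=8 wwBbHhll=4 wwBbhhLL=4 wwBbhhLl=8 wwBbhhll=4 wwbbHhLL=2 wwbbHhLl=4 wwbbHhll=2 wwbbhhLL=2 wwbbhhLl=4 wwbbhhll=2
wwBBhhll hits 2/256; gcd=2; 2÷2/256÷2 = 1/128

P(wwBBhhll) = 1/128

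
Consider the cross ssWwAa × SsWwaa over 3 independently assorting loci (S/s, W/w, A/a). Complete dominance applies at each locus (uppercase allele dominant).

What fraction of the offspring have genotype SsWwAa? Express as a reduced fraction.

ssWwAa gametes: sWA×2, sWa×2, swA×2, swa×2
SsWwaa gametes: SWa×2, Swa×2, sWa×2, swa×2
ssWwAa×SsWwaa grid (8·8=64): SsWWAa=4 SsWWaa=4 SsWwAa=8 SsWwaa=8 SswwAa=4 Sswwaa=4 ssWWAa=4 ssWWaa=4 ssWwAa=8 ssWwaa=8 sswwAa=4 sswwaa=4
SsWwAa hits 8/64; gcd=8; 8÷8/64÷8 = 1/8

P(SsWwAa) = 1/8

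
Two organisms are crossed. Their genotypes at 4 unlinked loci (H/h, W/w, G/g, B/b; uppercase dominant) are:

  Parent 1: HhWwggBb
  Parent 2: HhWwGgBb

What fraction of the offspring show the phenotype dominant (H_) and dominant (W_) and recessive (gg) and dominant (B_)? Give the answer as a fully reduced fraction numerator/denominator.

P(H_ W_ gg B_) = 27/128

HhWwggBb gametes: HWgB×2, HWgb×2, HwgB×2, Hwgb×2, hWgB×2, hWgb×2, hwgB×2, hwgb×2
HhWwGgBb gametes: HWGB×1, HWGb×1, HWgB×1, HWgb×1, HwGB×1, HwGb×1, HwgB×1, Hwgb×1, hWGB×1, hWGb×1, hWgB×1, hWgb×1, hwGB×1, hwGb×1, hwgB×1, hwgb×1
HhWwggBb×HhWwGgBb grid (16·16=256): HHWWGgBB=2 HHWWGgBb=4 HHWWGgbb=2 HHWWggBB=2 HHWWggBb=4 HHWWggbb=2 HHWwGgBB=4 HHWwGgBb=8 HHWwGgbb=4 HHWwggBB=4 HHWwggBb=8 HHWwggbb=4 HHwwGgBB=2 HHwwGgBb=4 HHwwGgbb=2 HHwwggBB=2 HHwwggBb=4 HHwwggbb=2 HhWWGgBB=4 HhWWGgBb=8 HhWWGgbb=4 HhWWggBB=4 HhWWggBb=8 HhWWggbb=4 HhWwGgBB=8 HhWwGgBb=16 HhWwGgbb=8 HhWwggBB=8 HhWwggBb=16 HhWwggbb=8 HhwwGgBB=4 HhwwGgBb=8 HhwwGgbb=4 HhwwggBB=4 HhwwggBb=8 Hhwwggbb=4 hhWWGgBB=2 hhWWGgBb=4 hhWWGgbb=2 hhWWggBB=2 hhWWggBb=4 hhWWggbb=2 hhWwGgBB=4 hhWwGgBb=8 hhWwGgbb=4 hhWwggBB=4 hhWwggBb=8 hhWwggbb=4 hhwwGgBB=2 hhwwGgBb=4 hhwwGgbb=2 hhwwggBB=2 hhwwggBb=4 hhwwggbb=2
H_ W_ gg B_ hits 54/256; gcd=2; 54÷2/256÷2 = 27/128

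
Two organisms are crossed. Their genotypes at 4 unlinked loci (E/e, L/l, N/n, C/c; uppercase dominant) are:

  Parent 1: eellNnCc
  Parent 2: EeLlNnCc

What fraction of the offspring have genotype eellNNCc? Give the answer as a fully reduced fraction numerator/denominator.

P(eellNNCc) = 1/32

eellNnCc gametes: elNC×4, elNc×4, elnC×4, elnc×4
EeLlNnCc gametes: ELNC×1, ELNc×1, ELnC×1, ELnc×1, ElNC×1, ElNc×1, ElnC×1, Elnc×1, eLNC×1, eLNc×1, eLnC×1, eLnc×1, elNC×1, elNc×1, elnC×1, elnc×1
eellNnCc×EeLlNnCc grid (16·16=256): EeLlNNCC=4 EeLlNNCc=8 EeLlNNcc=4 EeLlNnCC=8 EeLlNnCc=16 EeLlNncc=8 EeLlnnCC=4 EeLlnnCc=8 EeLlnncc=4 EellNNCC=4 EellNNCc=8 EellNNcc=4 EellNnCC=8 EellNnCc=16 EellNncc=8 EellnnCC=4 EellnnCc=8 Eellnncc=4 eeLlNNCC=4 eeLlNNCc=8 eeLlNNcc=4 eeLlNnCC=8 eeLlNnCc=16 eeLlNncc=8 eeLlnnCC=4 eeLlnnCc=8 eeLlnncc=4 eellNNCC=4 eellNNCc=8 eellNNcc=4 eellNnCC=8 eellNnCc=16 eellNncc=8 eellnnCC=4 eellnnCc=8 eellnncc=4
eellNNCc hits 8/256; gcd=8; 8÷8/256÷8 = 1/32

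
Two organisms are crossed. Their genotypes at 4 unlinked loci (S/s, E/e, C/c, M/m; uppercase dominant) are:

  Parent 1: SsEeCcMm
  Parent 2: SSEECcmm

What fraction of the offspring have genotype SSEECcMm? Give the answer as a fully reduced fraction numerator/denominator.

P(SSEECcMm) = 1/16

SsEeCcMm gametes: SECM×1, SECm×1, SEcM×1, SEcm×1, SeCM×1, SeCm×1, SecM×1, Secm×1, sECM×1, sECm×1, sEcM×1, sEcm×1, seCM×1, seCm×1, secM×1, secm×1
SSEECcmm gametes: SECm×8, SEcm×8
SsEeCcMm×SSEECcmm grid (16·16=256): SSEECCMm=8 SSEECCmm=8 SSEECcMm=16 SSEECcmm=16 SSEEccMm=8 SSEEccmm=8 SSEeCCMm=8 SSEeCCmm=8 SSEeCcMm=16 SSEeCcmm=16 SSEeccMm=8 SSEeccmm=8 SsEECCMm=8 SsEECCmm=8 SsEECcMm=16 SsEECcmm=16 SsEEccMm=8 SsEEccmm=8 SsEeCCMm=8 SsEeCCmm=8 SsEeCcMm=16 SsEeCcmm=16 SsEeccMm=8 SsEeccmm=8
SSEECcMm hits 16/256; gcd=16; 16÷16/256÷16 = 1/16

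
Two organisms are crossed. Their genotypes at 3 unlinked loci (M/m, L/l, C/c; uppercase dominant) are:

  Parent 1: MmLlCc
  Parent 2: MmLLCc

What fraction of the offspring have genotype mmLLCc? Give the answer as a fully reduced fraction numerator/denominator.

MmLlCc gametes: MLC×1, MLc×1, MlC×1, Mlc×1, mLC×1, mLc×1, mlC×1, mlc×1
MmLLCc gametes: MLC×2, MLc×2, mLC×2, mLc×2
MmLlCc×MmLLCc grid (8·8=64): MMLLCC=2 MMLLCc=4 MMLLcc=2 MMLlCC=2 MMLlCc=4 MMLlcc=2 MmLLCC=4 MmLLCc=8 MmLLcc=4 MmLlCC=4 MmLlCc=8 MmLlcc=4 mmLLCC=2 mmLLCc=4 mmLLcc=2 mmLlCC=2 mmLlCc=4 mmLlcc=2
mmLLCc hits 4/64; gcd=4; 4÷4/64÷4 = 1/16

P(mmLLCc) = 1/16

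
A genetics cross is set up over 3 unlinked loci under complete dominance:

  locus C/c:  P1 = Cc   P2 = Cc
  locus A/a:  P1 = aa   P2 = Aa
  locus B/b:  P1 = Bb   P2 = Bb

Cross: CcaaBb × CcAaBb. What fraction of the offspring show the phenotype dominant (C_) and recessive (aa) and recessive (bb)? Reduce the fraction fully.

CcaaBb gametes: CaB×2, Cab×2, caB×2, cab×2
CcAaBb gametes: CAB×1, CAb×1, CaB×1, Cab×1, cAB×1, cAb×1, caB×1, cab×1
CcaaBb×CcAaBb grid (8·8=64): CCAaBB=2 CCAaBb=4 CCAabb=2 CCaaBB=2 CCaaBb=4 CCaabb=2 CcAaBB=4 CcAaBb=8 CcAabb=4 CcaaBB=4 CcaaBb=8 Ccaabb=4 ccAaBB=2 ccAaBb=4 ccAabb=2 ccaaBB=2 ccaaBb=4 ccaabb=2
C_ aa bb hits 6/64; gcd=2; 6÷2/64÷2 = 3/32

P(C_ aa bb) = 3/32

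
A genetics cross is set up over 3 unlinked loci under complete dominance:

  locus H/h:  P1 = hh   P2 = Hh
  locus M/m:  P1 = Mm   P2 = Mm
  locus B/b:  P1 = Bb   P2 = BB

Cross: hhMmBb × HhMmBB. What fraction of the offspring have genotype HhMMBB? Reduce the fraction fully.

hhMmBb gametes: hMB×2, hMb×2, hmB×2, hmb×2
HhMmBB gametes: HMB×2, HmB×2, hMB×2, hmB×2
hhMmBb×HhMmBB grid (8·8=64): HhMMBB=4 HhMMBb=4 HhMmBB=8 HhMmBb=8 HhmmBB=4 HhmmBb=4 hhMMBB=4 hhMMBb=4 hhMmBB=8 hhMmBb=8 hhmmBB=4 hhmmBb=4
HhMMBB hits 4/64; gcd=4; 4÷4/64÷4 = 1/16

P(HhMMBB) = 1/16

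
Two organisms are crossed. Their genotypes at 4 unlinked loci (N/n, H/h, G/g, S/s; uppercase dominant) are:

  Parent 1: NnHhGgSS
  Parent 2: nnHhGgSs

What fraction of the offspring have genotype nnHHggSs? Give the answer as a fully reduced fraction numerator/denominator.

NnHhGgSS gametes: NHGS×2, NHgS×2, NhGS×2, NhgS×2, nHGS×2, nHgS×2, nhGS×2, nhgS×2
nnHhGgSs gametes: nHGS×2, nHGs×2, nHgS×2, nHgs×2, nhGS×2, nhGs×2, nhgS×2, nhgs×2
NnHhGgSS×nnHhGgSs grid (16·16=256): NnHHGGSS=4 NnHHGGSs=4 NnHHGgSS=8 NnHHGgSs=8 NnHHggSS=4 NnHHggSs=4 NnHhGGSS=8 NnHhGGSs=8 NnHhGgSS=16 NnHhGgSs=16 NnHhggSS=8 NnHhggSs=8 NnhhGGSS=4 NnhhGGSs=4 NnhhGgSS=8 NnhhGgSs=8 NnhhggSS=4 NnhhggSs=4 nnHHGGSS=4 nnHHGGSs=4 nnHHGgSS=8 nnHHGgSs=8 nnHHggSS=4 nnHHggSs=4 nnHhGGSS=8 nnHhGGSs=8 nnHhGgSS=16 nnHhGgSs=16 nnHhggSS=8 nnHhggSs=8 nnhhGGSS=4 nnhhGGSs=4 nnhhGgSS=8 nnhhGgSs=8 nnhhggSS=4 nnhhggSs=4
nnHHggSs hits 4/256; gcd=4; 4÷4/256÷4 = 1/64

P(nnHHggSs) = 1/64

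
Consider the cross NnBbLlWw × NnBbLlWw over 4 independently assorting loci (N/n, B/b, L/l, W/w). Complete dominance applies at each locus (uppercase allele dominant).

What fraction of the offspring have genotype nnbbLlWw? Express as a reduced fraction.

NnBbLlWw gametes: NBLW×1, NBLw×1, NBlW×1, NBlw×1, NbLW×1, NbLw×1, NblW×1, Nblw×1, nBLW×1, nBLw×1, nBlW×1, nBlw×1, nbLW×1, nbLw×1, nblW×1, nblw×1
NnBbLlWw gametes: NBLW×1, NBLw×1, NBlW×1, NBlw×1, NbLW×1, NbLw×1, NblW×1, Nblw×1, nBLW×1, nBLw×1, nBlW×1, nBlw×1, nbLW×1, nbLw×1, nblW×1, nblw×1
NnBbLlWw×NnBbLlWw grid (16·16=256): NNBBLLWW=1 NNBBLLWw=2 NNBBLLww=1 NNBBLlWW=2 NNBBLlWw=4 NNBBLlww=2 NNBBllWW=1 NNBBllWw=2 NNBBllww=1 NNBbLLWW=2 NNBbLLWw=4 NNBbLLww=2 NNBbLlWW=4 NNBbLlWw=8 NNBbLlww=4 NNBbllWW=2 NNBbllWw=4 NNBbllww=2 NNbbLLWW=1 NNbbLLWw=2 NNbbLLww=1 NNbbLlWW=2 NNbbLlWw=4 NNbbLlww=2 NNbbllWW=1 NNbbllWw=2 NNbbllww=1 NnBBLLWW=2 NnBBLLWw=4 NnBBLLww=2 NnBBLlWW=4 NnBBLlWw=8 NnBBLlww=4 NnBBllWW=2 NnBBllWw=4 NnBBllww=2 NnBbLLWW=4 NnBbLLWw=8 NnBbLLww=4 NnBbLlWW=8 NnBbLlWw=16 NnBbLlww=8 NnBbllWW=4 NnBbllWw=8 NnBbllww=4 NnbbLLWW=2 NnbbLLWw=4 NnbbLLww=2 NnbbLlWW=4 NnbbLlWw=8 NnbbLlww=4 NnbbllWW=2 NnbbllWw=4 Nnbbllww=2 nnBBLLWW=1 nnBBLLWw=2 nnBBLLww=1 nnBBLlWW=2 nnBBLlWw=4 nnBBLlww=2 nnBBllWW=1 nnBBllWw=2 nnBBllww=1 nnBbLLWW=2 nnBbLLWw=4 nnBbLLww=2 nnBbLlWW=4 nnBbLlWw=8 nnBbLlww=4 nnBbllWW=2 nnBbllWw=4 nnBbllww=2 nnbbLLWW=1 nnbbLLWw=2 nnbbLLww=1 nnbbLlWW=2 nnbbLlWw=4 nnbbLlww=2 nnbbllWW=1 nnbbllWw=2 nnbbllww=1
nnbbLlWw hits 4/256; gcd=4; 4÷4/256÷4 = 1/64

P(nnbbLlWw) = 1/64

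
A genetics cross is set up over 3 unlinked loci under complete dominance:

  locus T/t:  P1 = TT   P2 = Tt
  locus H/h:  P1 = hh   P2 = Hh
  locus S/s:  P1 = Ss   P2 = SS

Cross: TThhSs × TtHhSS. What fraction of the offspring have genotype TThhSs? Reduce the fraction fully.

P(TThhSs) = 1/8

TThhSs gametes: ThS×4, Ths×4
TtHhSS gametes: THS×2, ThS×2, tHS×2, thS×2
TThhSs×TtHhSS grid (8·8=64): TTHhSS=8 TTHhSs=8 TThhSS=8 TThhSs=8 TtHhSS=8 TtHhSs=8 TthhSS=8 TthhSs=8
TThhSs hits 8/64; gcd=8; 8÷8/64÷8 = 1/8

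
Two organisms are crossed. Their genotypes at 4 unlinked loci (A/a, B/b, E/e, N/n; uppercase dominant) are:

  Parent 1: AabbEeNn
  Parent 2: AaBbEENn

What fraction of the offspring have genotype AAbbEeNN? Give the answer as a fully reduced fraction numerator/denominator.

AabbEeNn gametes: AbEN×2, AbEn×2, AbeN×2, Aben×2, abEN×2, abEn×2, abeN×2, aben×2
AaBbEENn gametes: ABEN×2, ABEn×2, AbEN×2, AbEn×2, aBEN×2, aBEn×2, abEN×2, abEn×2
AabbEeNn×AaBbEENn grid (16·16=256): AABbEENN=4 AABbEENn=8 AABbEEnn=4 AABbEeNN=4 AABbEeNn=8 AABbEenn=4 AAbbEENN=4 AAbbEENn=8 AAbbEEnn=4 AAbbEeNN=4 AAbbEeNn=8 AAbbEenn=4 AaBbEENN=8 AaBbEENn=16 AaBbEEnn=8 AaBbEeNN=8 AaBbEeNn=16 AaBbEenn=8 AabbEENN=8 AabbEENn=16 AabbEEnn=8 AabbEeNN=8 AabbEeNn=16 AabbEenn=8 aaBbEENN=4 aaBbEENn=8 aaBbEEnn=4 aaBbEeNN=4 aaBbEeNn=8 aaBbEenn=4 aabbEENN=4 aabbEENn=8 aabbEEnn=4 aabbEeNN=4 aabbEeNn=8 aabbEenn=4
AAbbEeNN hits 4/256; gcd=4; 4÷4/256÷4 = 1/64

P(AAbbEeNN) = 1/64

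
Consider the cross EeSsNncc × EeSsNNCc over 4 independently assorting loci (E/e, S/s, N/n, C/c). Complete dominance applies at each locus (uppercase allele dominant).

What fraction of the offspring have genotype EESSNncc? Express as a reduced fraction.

P(EESSNncc) = 1/64

EeSsNncc gametes: ESNc×2, ESnc×2, EsNc×2, Esnc×2, eSNc×2, eSnc×2, esNc×2, esnc×2
EeSsNNCc gametes: ESNC×2, ESNc×2, EsNC×2, EsNc×2, eSNC×2, eSNc×2, esNC×2, esNc×2
EeSsNncc×EeSsNNCc grid (16·16=256): EESSNNCc=4 EESSNNcc=4 EESSNnCc=4 EESSNncc=4 EESsNNCc=8 EESsNNcc=8 EESsNnCc=8 EESsNncc=8 EEssNNCc=4 EEssNNcc=4 EEssNnCc=4 EEssNncc=4 EeSSNNCc=8 EeSSNNcc=8 EeSSNnCc=8 EeSSNncc=8 EeSsNNCc=16 EeSsNNcc=16 EeSsNnCc=16 EeSsNncc=16 EessNNCc=8 EessNNcc=8 EessNnCc=8 EessNncc=8 eeSSNNCc=4 eeSSNNcc=4 eeSSNnCc=4 eeSSNncc=4 eeSsNNCc=8 eeSsNNcc=8 eeSsNnCc=8 eeSsNncc=8 eessNNCc=4 eessNNcc=4 eessNnCc=4 eessNncc=4
EESSNncc hits 4/256; gcd=4; 4÷4/256÷4 = 1/64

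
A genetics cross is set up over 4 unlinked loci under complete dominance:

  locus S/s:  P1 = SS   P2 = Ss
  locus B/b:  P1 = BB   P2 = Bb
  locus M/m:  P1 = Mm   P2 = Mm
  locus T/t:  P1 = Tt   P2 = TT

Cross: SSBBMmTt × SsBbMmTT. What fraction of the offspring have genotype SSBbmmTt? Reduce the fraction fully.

SSBBMmTt gametes: SBMT×4, SBMt×4, SBmT×4, SBmt×4
SsBbMmTT gametes: SBMT×2, SBmT×2, SbMT×2, SbmT×2, sBMT×2, sBmT×2, sbMT×2, sbmT×2
SSBBMmTt×SsBbMmTT grid (16·16=256): SSBBMMTT=8 SSBBMMTt=8 SSBBMmTT=16 SSBBMmTt=16 SSBBmmTT=8 SSBBmmTt=8 SSBbMMTT=8 SSBbMMTt=8 SSBbMmTT=16 SSBbMmTt=16 SSBbmmTT=8 SSBbmmTt=8 SsBBMMTT=8 SsBBMMTt=8 SsBBMmTT=16 SsBBMmTt=16 SsBBmmTT=8 SsBBmmTt=8 SsBbMMTT=8 SsBbMMTt=8 SsBbMmTT=16 SsBbMmTt=16 SsBbmmTT=8 SsBbmmTt=8
SSBbmmTt hits 8/256; gcd=8; 8÷8/256÷8 = 1/32

P(SSBbmmTt) = 1/32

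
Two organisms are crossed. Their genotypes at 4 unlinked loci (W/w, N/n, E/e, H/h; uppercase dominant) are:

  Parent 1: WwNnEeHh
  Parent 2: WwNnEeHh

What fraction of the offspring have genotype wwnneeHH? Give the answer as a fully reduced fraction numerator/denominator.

P(wwnneeHH) = 1/256

WwNnEeHh gametes: WNEH×1, WNEh×1, WNeH×1, WNeh×1, WnEH×1, WnEh×1, WneH×1, Wneh×1, wNEH×1, wNEh×1, wNeH×1, wNeh×1, wnEH×1, wnEh×1, wneH×1, wneh×1
WwNnEeHh gametes: WNEH×1, WNEh×1, WNeH×1, WNeh×1, WnEH×1, WnEh×1, WneH×1, Wneh×1, wNEH×1, wNEh×1, wNeH×1, wNeh×1, wnEH×1, wnEh×1, wneH×1, wneh×1
WwNnEeHh×WwNnEeHh grid (16·16=256): WWNNEEHH=1 WWNNEEHh=2 WWNNEEhh=1 WWNNEeHH=2 WWNNEeHh=4 WWNNEehh=2 WWNNeeHH=1 WWNNeeHh=2 WWNNeehh=1 WWNnEEHH=2 WWNnEEHh=4 WWNnEEhh=2 WWNnEeHH=4 WWNnEeHh=8 WWNnEehh=4 WWNneeHH=2 WWNneeHh=4 WWNneehh=2 WWnnEEHH=1 WWnnEEHh=2 WWnnEEhh=1 WWnnEeHH=2 WWnnEeHh=4 WWnnEehh=2 WWnneeHH=1 WWnneeHh=2 WWnneehh=1 WwNNEEHH=2 WwNNEEHh=4 WwNNEEhh=2 WwNNEeHH=4 WwNNEeHh=8 WwNNEehh=4 WwNNeeHH=2 WwNNeeHh=4 WwNNeehh=2 WwNnEEHH=4 WwNnEEHh=8 WwNnEEhh=4 WwNnEeHH=8 WwNnEeHh=16 WwNnEehh=8 WwNneeHH=4 WwNneeHh=8 WwNneehh=4 WwnnEEHH=2 WwnnEEHh=4 WwnnEEhh=2 WwnnEeHH=4 WwnnEeHh=8 WwnnEehh=4 WwnneeHH=2 WwnneeHh=4 Wwnneehh=2 wwNNEEHH=1 wwNNEEHh=2 wwNNEEhh=1 wwNNEeHH=2 wwNNEeHh=4 wwNNEehh=2 wwNNeeHH=1 wwNNeeHh=2 wwNNeehh=1 wwNnEEHH=2 wwNnEEHh=4 wwNnEEhh=2 wwNnEeHH=4 wwNnEeHh=8 wwNnEehh=4 wwNneeHH=2 wwNneeHh=4 wwNneehh=2 wwnnEEHH=1 wwnnEEHh=2 wwnnEEhh=1 wwnnEeHH=2 wwnnEeHh=4 wwnnEehh=2 wwnneeHH=1 wwnneeHh=2 wwnneehh=1
wwnneeHH hits 1/256; gcd=1; 1÷1/256÷1 = 1/256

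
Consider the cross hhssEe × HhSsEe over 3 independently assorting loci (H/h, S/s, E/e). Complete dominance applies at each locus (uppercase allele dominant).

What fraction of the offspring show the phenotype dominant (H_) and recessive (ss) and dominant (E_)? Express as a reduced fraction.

P(H_ ss E_) = 3/16

hhssEe gametes: hsE×4, hse×4
HhSsEe gametes: HSE×1, HSe×1, HsE×1, Hse×1, hSE×1, hSe×1, hsE×1, hse×1
hhssEe×HhSsEe grid (8·8=64): HhSsEE=4 HhSsEe=8 HhSsee=4 HhssEE=4 HhssEe=8 Hhssee=4 hhSsEE=4 hhSsEe=8 hhSsee=4 hhssEE=4 hhssEe=8 hhssee=4
H_ ss E_ hits 12/64; gcd=4; 12÷4/64÷4 = 3/16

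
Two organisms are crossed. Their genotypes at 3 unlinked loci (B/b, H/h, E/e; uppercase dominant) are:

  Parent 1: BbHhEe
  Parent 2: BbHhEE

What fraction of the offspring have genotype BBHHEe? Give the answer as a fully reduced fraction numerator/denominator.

P(BBHHEe) = 1/32

BbHhEe gametes: BHE×1, BHe×1, BhE×1, Bhe×1, bHE×1, bHe×1, bhE×1, bhe×1
BbHhEE gametes: BHE×2, BhE×2, bHE×2, bhE×2
BbHhEe×BbHhEE grid (8·8=64): BBHHEE=2 BBHHEe=2 BBHhEE=4 BBHhEe=4 BBhhEE=2 BBhhEe=2 BbHHEE=4 BbHHEe=4 BbHhEE=8 BbHhEe=8 BbhhEE=4 BbhhEe=4 bbHHEE=2 bbHHEe=2 bbHhEE=4 bbHhEe=4 bbhhEE=2 bbhhEe=2
BBHHEe hits 2/64; gcd=2; 2÷2/64÷2 = 1/32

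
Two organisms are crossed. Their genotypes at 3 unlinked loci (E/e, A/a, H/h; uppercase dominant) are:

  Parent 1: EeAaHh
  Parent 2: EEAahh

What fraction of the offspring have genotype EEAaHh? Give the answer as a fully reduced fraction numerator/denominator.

EeAaHh gametes: EAH×1, EAh×1, EaH×1, Eah×1, eAH×1, eAh×1, eaH×1, eah×1
EEAahh gametes: EAh×4, Eah×4
EeAaHh×EEAahh grid (8·8=64): EEAAHh=4 EEAAhh=4 EEAaHh=8 EEAahh=8 EEaaHh=4 EEaahh=4 EeAAHh=4 EeAAhh=4 EeAaHh=8 EeAahh=8 EeaaHh=4 Eeaahh=4
EEAaHh hits 8/64; gcd=8; 8÷8/64÷8 = 1/8

P(EEAaHh) = 1/8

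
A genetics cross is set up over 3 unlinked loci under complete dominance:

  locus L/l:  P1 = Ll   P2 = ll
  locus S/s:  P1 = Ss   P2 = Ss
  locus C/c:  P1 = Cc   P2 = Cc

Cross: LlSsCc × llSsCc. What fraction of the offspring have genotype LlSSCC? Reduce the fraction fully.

LlSsCc gametes: LSC×1, LSc×1, LsC×1, Lsc×1, lSC×1, lSc×1, lsC×1, lsc×1
llSsCc gametes: lSC×2, lSc×2, lsC×2, lsc×2
LlSsCc×llSsCc grid (8·8=64): LlSSCC=2 LlSSCc=4 LlSScc=2 LlSsCC=4 LlSsCc=8 LlSscc=4 LlssCC=2 LlssCc=4 Llsscc=2 llSSCC=2 llSSCc=4 llSScc=2 llSsCC=4 llSsCc=8 llSscc=4 llssCC=2 llssCc=4 llsscc=2
LlSSCC hits 2/64; gcd=2; 2÷2/64÷2 = 1/32

P(LlSSCC) = 1/32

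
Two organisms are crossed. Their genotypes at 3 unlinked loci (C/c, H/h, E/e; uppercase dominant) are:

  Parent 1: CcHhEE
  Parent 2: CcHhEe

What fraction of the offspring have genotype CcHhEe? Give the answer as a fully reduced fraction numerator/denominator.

CcHhEE gametes: CHE×2, ChE×2, cHE×2, chE×2
CcHhEe gametes: CHE×1, CHe×1, ChE×1, Che×1, cHE×1, cHe×1, chE×1, che×1
CcHhEE×CcHhEe grid (8·8=64): CCHHEE=2 CCHHEe=2 CCHhEE=4 CCHhEe=4 CChhEE=2 CChhEe=2 CcHHEE=4 CcHHEe=4 CcHhEE=8 CcHhEe=8 CchhEE=4 CchhEe=4 ccHHEE=2 ccHHEe=2 ccHhEE=4 ccHhEe=4 cchhEE=2 cchhEe=2
CcHhEe hits 8/64; gcd=8; 8÷8/64÷8 = 1/8

P(CcHhEe) = 1/8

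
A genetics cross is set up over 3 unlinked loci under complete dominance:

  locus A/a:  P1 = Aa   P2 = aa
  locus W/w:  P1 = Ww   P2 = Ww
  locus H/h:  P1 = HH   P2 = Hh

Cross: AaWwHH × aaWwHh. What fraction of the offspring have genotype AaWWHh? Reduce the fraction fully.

AaWwHH gametes: AWH×2, AwH×2, aWH×2, awH×2
aaWwHh gametes: aWH×2, aWh×2, awH×2, awh×2
AaWwHH×aaWwHh grid (8·8=64): AaWWHH=4 AaWWHh=4 AaWwHH=8 AaWwHh=8 AawwHH=4 AawwHh=4 aaWWHH=4 aaWWHh=4 aaWwHH=8 aaWwHh=8 aawwHH=4 aawwHh=4
AaWWHh hits 4/64; gcd=4; 4÷4/64÷4 = 1/16

P(AaWWHh) = 1/16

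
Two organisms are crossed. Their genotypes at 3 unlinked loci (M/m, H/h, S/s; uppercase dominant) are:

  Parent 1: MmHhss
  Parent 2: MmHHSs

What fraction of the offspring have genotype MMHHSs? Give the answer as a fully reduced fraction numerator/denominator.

P(MMHHSs) = 1/16

MmHhss gametes: MHs×2, Mhs×2, mHs×2, mhs×2
MmHHSs gametes: MHS×2, MHs×2, mHS×2, mHs×2
MmHhss×MmHHSs grid (8·8=64): MMHHSs=4 MMHHss=4 MMHhSs=4 MMHhss=4 MmHHSs=8 MmHHss=8 MmHhSs=8 MmHhss=8 mmHHSs=4 mmHHss=4 mmHhSs=4 mmHhss=4
MMHHSs hits 4/64; gcd=4; 4÷4/64÷4 = 1/16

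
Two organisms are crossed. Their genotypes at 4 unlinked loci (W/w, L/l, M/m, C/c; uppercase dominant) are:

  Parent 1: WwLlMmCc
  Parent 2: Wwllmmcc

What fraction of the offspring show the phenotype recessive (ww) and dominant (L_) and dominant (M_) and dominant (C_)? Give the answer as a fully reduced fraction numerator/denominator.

P(ww L_ M_ C_) = 1/32

WwLlMmCc gametes: WLMC×1, WLMc×1, WLmC×1, WLmc×1, WlMC×1, WlMc×1, WlmC×1, Wlmc×1, wLMC×1, wLMc×1, wLmC×1, wLmc×1, wlMC×1, wlMc×1, wlmC×1, wlmc×1
Wwllmmcc gametes: Wlmc×8, wlmc×8
WwLlMmCc×Wwllmmcc grid (16·16=256): WWLlMmCc=8 WWLlMmcc=8 WWLlmmCc=8 WWLlmmcc=8 WWllMmCc=8 WWllMmcc=8 WWllmmCc=8 WWllmmcc=8 WwLlMmCc=16 WwLlMmcc=16 WwLlmmCc=16 WwLlmmcc=16 WwllMmCc=16 WwllMmcc=16 WwllmmCc=16 Wwllmmcc=16 wwLlMmCc=8 wwLlMmcc=8 wwLlmmCc=8 wwLlmmcc=8 wwllMmCc=8 wwllMmcc=8 wwllmmCc=8 wwllmmcc=8
ww L_ M_ C_ hits 8/256; gcd=8; 8÷8/256÷8 = 1/32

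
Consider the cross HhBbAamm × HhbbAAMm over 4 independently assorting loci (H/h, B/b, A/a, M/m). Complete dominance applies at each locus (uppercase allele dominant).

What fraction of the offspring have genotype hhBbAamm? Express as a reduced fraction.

P(hhBbAamm) = 1/32

HhBbAamm gametes: HBAm×2, HBam×2, HbAm×2, Hbam×2, hBAm×2, hBam×2, hbAm×2, hbam×2
HhbbAAMm gametes: HbAM×4, HbAm×4, hbAM×4, hbAm×4
HhBbAamm×HhbbAAMm grid (16·16=256): HHBbAAMm=8 HHBbAAmm=8 HHBbAaMm=8 HHBbAamm=8 HHbbAAMm=8 HHbbAAmm=8 HHbbAaMm=8 HHbbAamm=8 HhBbAAMm=16 HhBbAAmm=16 HhBbAaMm=16 HhBbAamm=16 HhbbAAMm=16 HhbbAAmm=16 HhbbAaMm=16 HhbbAamm=16 hhBbAAMm=8 hhBbAAmm=8 hhBbAaMm=8 hhBbAamm=8 hhbbAAMm=8 hhbbAAmm=8 hhbbAaMm=8 hhbbAamm=8
hhBbAamm hits 8/256; gcd=8; 8÷8/256÷8 = 1/32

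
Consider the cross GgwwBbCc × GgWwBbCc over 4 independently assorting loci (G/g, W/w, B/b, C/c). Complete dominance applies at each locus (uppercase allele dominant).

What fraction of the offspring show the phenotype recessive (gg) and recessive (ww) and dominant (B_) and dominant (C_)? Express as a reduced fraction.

GgwwBbCc gametes: GwBC×2, GwBc×2, GwbC×2, Gwbc×2, gwBC×2, gwBc×2, gwbC×2, gwbc×2
GgWwBbCc gametes: GWBC×1, GWBc×1, GWbC×1, GWbc×1, GwBC×1, GwBc×1, GwbC×1, Gwbc×1, gWBC×1, gWBc×1, gWbC×1, gWbc×1, gwBC×1, gwBc×1, gwbC×1, gwbc×1
GgwwBbCc×GgWwBbCc grid (16·16=256): GGWwBBCC=2 GGWwBBCc=4 GGWwBBcc=2 GGWwBbCC=4 GGWwBbCc=8 GGWwBbcc=4 GGWwbbCC=2 GGWwbbCc=4 GGWwbbcc=2 GGwwBBCC=2 GGwwBBCc=4 GGwwBBcc=2 GGwwBbCC=4 GGwwBbCc=8 GGwwBbcc=4 GGwwbbCC=2 GGwwbbCc=4 GGwwbbcc=2 GgWwBBCC=4 GgWwBBCc=8 GgWwBBcc=4 GgWwBbCC=8 GgWwBbCc=16 GgWwBbcc=8 GgWwbbCC=4 GgWwbbCc=8 GgWwbbcc=4 GgwwBBCC=4 GgwwBBCc=8 GgwwBBcc=4 GgwwBbCC=8 GgwwBbCc=16 GgwwBbcc=8 GgwwbbCC=4 GgwwbbCc=8 Ggwwbbcc=4 ggWwBBCC=2 ggWwBBCc=4 ggWwBBcc=2 ggWwBbCC=4 ggWwBbCc=8 ggWwBbcc=4 ggWwbbCC=2 ggWwbbCc=4 ggWwbbcc=2 ggwwBBCC=2 ggwwBBCc=4 ggwwBBcc=2 ggwwBbCC=4 ggwwBbCc=8 ggwwBbcc=4 ggwwbbCC=2 ggwwbbCc=4 ggwwbbcc=2
gg ww B_ C_ hits 18/256; gcd=2; 18÷2/256÷2 = 9/128

P(gg ww B_ C_) = 9/128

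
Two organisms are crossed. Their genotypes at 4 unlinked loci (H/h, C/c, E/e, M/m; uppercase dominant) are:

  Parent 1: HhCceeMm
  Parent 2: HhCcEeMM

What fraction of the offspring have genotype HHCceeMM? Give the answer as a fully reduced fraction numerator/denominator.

P(HHCceeMM) = 1/32

HhCceeMm gametes: HCeM×2, HCem×2, HceM×2, Hcem×2, hCeM×2, hCem×2, hceM×2, hcem×2
HhCcEeMM gametes: HCEM×2, HCeM×2, HcEM×2, HceM×2, hCEM×2, hCeM×2, hcEM×2, hceM×2
HhCceeMm×HhCcEeMM grid (16·16=256): HHCCEeMM=4 HHCCEeMm=4 HHCCeeMM=4 HHCCeeMm=4 HHCcEeMM=8 HHCcEeMm=8 HHCceeMM=8 HHCceeMm=8 HHccEeMM=4 HHccEeMm=4 HHcceeMM=4 HHcceeMm=4 HhCCEeMM=8 HhCCEeMm=8 HhCCeeMM=8 HhCCeeMm=8 HhCcEeMM=16 HhCcEeMm=16 HhCceeMM=16 HhCceeMm=16 HhccEeMM=8 HhccEeMm=8 HhcceeMM=8 HhcceeMm=8 hhCCEeMM=4 hhCCEeMm=4 hhCCeeMM=4 hhCCeeMm=4 hhCcEeMM=8 hhCcEeMm=8 hhCceeMM=8 hhCceeMm=8 hhccEeMM=4 hhccEeMm=4 hhcceeMM=4 hhcceeMm=4
HHCceeMM hits 8/256; gcd=8; 8÷8/256÷8 = 1/32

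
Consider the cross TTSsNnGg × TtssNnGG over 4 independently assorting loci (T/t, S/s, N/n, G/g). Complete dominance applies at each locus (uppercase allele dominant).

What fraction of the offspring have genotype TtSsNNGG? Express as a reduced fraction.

P(TtSsNNGG) = 1/32

TTSsNnGg gametes: TSNG×2, TSNg×2, TSnG×2, TSng×2, TsNG×2, TsNg×2, TsnG×2, Tsng×2
TtssNnGG gametes: TsNG×4, TsnG×4, tsNG×4, tsnG×4
TTSsNnGg×TtssNnGG grid (16·16=256): TTSsNNGG=8 TTSsNNGg=8 TTSsNnGG=16 TTSsNnGg=16 TTSsnnGG=8 TTSsnnGg=8 TTssNNGG=8 TTssNNGg=8 TTssNnGG=16 TTssNnGg=16 TTssnnGG=8 TTssnnGg=8 TtSsNNGG=8 TtSsNNGg=8 TtSsNnGG=16 TtSsNnGg=16 TtSsnnGG=8 TtSsnnGg=8 TtssNNGG=8 TtssNNGg=8 TtssNnGG=16 TtssNnGg=16 TtssnnGG=8 TtssnnGg=8
TtSsNNGG hits 8/256; gcd=8; 8÷8/256÷8 = 1/32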